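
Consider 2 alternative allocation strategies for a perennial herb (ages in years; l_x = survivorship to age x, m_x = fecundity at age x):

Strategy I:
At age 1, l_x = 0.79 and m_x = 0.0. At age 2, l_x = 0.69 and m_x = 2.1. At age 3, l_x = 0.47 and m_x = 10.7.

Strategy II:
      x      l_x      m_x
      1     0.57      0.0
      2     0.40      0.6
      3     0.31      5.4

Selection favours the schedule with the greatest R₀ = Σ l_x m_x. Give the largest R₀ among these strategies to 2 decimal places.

Strategy I: R₀ = 0.79×0.0 + 0.69×2.1 + 0.47×10.7 = 6.4780
Strategy II: R₀ = 0.57×0.0 + 0.40×0.6 + 0.31×5.4 = 1.9140
Highest R₀: strategy I with 6.4780.

6.48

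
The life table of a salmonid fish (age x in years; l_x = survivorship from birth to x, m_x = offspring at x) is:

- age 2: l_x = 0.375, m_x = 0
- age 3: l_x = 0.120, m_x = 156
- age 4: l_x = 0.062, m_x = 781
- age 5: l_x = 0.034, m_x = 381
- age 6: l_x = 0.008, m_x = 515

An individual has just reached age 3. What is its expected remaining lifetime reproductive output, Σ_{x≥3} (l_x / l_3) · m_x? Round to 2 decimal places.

l_3 = 0.120. Conditional survival from age 3 to x is l_x / l_3.
  x=3: (0.120/0.120) × 156 = 156.0000
  x=4: (0.062/0.120) × 781 = 403.5167
  x=5: (0.034/0.120) × 381 = 107.9500
  x=6: (0.008/0.120) × 515 = 34.3333
Sum = 156.0000 + 403.5167 + 107.9500 + 34.3333 = 701.8000

701.80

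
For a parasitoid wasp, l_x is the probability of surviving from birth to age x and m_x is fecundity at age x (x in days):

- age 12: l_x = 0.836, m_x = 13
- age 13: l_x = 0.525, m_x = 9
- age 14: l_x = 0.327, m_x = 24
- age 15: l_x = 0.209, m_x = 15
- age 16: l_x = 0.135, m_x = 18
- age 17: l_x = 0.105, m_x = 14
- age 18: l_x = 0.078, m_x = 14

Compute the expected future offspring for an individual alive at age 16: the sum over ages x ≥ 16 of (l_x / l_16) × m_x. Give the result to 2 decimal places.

l_16 = 0.135. Conditional survival from age 16 to x is l_x / l_16.
  x=16: (0.135/0.135) × 18 = 18.0000
  x=17: (0.105/0.135) × 14 = 10.8889
  x=18: (0.078/0.135) × 14 = 8.0889
Sum = 18.0000 + 10.8889 + 8.0889 = 36.9778

36.98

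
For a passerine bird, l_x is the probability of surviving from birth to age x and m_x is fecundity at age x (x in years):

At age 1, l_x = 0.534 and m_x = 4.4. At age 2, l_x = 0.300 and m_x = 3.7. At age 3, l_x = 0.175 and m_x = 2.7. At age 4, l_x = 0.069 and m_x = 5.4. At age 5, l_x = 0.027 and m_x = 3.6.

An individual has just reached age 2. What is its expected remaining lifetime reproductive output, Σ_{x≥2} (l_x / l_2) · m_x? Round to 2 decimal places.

6.84

l_2 = 0.300. Conditional survival from age 2 to x is l_x / l_2.
  x=2: (0.300/0.300) × 3.7 = 3.7000
  x=3: (0.175/0.300) × 2.7 = 1.5750
  x=4: (0.069/0.300) × 5.4 = 1.2420
  x=5: (0.027/0.300) × 3.6 = 0.3240
Sum = 3.7000 + 1.5750 + 1.2420 + 0.3240 = 6.8410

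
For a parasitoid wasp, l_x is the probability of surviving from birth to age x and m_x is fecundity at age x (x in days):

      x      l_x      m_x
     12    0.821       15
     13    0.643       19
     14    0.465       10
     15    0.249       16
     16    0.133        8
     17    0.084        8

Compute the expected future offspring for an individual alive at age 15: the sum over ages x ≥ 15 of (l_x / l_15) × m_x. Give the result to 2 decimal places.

22.97

l_15 = 0.249. Conditional survival from age 15 to x is l_x / l_15.
  x=15: (0.249/0.249) × 16 = 16.0000
  x=16: (0.133/0.249) × 8 = 4.2731
  x=17: (0.084/0.249) × 8 = 2.6988
Sum = 16.0000 + 4.2731 + 2.6988 = 22.9719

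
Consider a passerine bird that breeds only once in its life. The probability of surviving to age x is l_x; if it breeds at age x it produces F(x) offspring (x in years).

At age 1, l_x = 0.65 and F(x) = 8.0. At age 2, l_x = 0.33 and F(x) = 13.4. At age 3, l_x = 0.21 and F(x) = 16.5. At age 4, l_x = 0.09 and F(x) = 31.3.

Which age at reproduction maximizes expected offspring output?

1

Expected offspring if breeding at age x = l_x × F(x):
  age 1: 0.65 × 8.0 = 5.200
  age 2: 0.33 × 13.4 = 4.422
  age 3: 0.21 × 16.5 = 3.465
  age 4: 0.09 × 31.3 = 2.817
Maximum at age 1 (5.200).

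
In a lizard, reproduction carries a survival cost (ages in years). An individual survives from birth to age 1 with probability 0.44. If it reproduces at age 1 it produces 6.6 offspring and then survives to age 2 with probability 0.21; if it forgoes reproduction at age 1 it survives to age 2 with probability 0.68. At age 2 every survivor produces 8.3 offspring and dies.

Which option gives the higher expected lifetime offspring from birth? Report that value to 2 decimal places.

breed at age 1: R₀ = 0.44 × (6.6 + 0.21 × 8.3) = 0.44 × 8.3430 = 3.6709
delay to age 2: R₀ = 0.44 × (0.68 × 8.3) = 0.44 × 5.6440 = 2.4834
Higher: breed at age 1 (3.6709).

3.67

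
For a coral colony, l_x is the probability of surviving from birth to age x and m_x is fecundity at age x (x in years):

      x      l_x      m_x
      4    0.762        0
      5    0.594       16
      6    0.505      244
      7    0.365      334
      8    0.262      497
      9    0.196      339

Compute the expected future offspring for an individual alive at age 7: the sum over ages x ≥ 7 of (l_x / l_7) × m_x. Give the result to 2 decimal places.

872.79

l_7 = 0.365. Conditional survival from age 7 to x is l_x / l_7.
  x=7: (0.365/0.365) × 334 = 334.0000
  x=8: (0.262/0.365) × 497 = 356.7507
  x=9: (0.196/0.365) × 339 = 182.0384
Sum = 334.0000 + 356.7507 + 182.0384 = 872.7890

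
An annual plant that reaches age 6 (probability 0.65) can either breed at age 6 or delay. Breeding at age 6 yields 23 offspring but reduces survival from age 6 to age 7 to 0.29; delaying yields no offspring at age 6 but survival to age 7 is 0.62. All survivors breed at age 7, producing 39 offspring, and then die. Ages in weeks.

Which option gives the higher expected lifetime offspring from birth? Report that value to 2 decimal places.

breed at age 6: R₀ = 0.65 × (23 + 0.29 × 39) = 0.65 × 34.3100 = 22.3015
delay to age 7: R₀ = 0.65 × (0.62 × 39) = 0.65 × 24.1800 = 15.7170
Higher: breed at age 6 (22.3015).

22.30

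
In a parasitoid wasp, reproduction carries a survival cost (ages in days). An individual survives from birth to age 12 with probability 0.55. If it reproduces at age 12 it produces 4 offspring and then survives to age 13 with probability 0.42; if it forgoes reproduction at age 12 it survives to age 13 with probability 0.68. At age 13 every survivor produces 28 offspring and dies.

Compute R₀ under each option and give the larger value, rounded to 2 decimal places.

10.47

breed at age 12: R₀ = 0.55 × (4 + 0.42 × 28) = 0.55 × 15.7600 = 8.6680
delay to age 13: R₀ = 0.55 × (0.68 × 28) = 0.55 × 19.0400 = 10.4720
Higher: delay to age 13 (10.4720).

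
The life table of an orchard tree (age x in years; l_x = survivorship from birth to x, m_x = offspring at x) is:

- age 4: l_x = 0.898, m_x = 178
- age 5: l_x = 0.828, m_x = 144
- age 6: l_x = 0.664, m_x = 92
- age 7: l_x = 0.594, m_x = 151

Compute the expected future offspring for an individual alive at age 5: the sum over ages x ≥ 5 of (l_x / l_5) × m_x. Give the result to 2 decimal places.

l_5 = 0.828. Conditional survival from age 5 to x is l_x / l_5.
  x=5: (0.828/0.828) × 144 = 144.0000
  x=6: (0.664/0.828) × 92 = 73.7778
  x=7: (0.594/0.828) × 151 = 108.3261
Sum = 144.0000 + 73.7778 + 108.3261 = 326.1039

326.10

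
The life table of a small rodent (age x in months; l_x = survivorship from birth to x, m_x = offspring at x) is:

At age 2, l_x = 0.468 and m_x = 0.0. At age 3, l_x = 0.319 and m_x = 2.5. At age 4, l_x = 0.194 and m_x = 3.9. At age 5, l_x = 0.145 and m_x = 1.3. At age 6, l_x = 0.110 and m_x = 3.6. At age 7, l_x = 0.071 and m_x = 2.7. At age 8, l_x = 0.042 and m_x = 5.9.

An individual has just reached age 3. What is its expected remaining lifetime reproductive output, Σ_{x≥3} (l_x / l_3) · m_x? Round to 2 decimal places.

l_3 = 0.319. Conditional survival from age 3 to x is l_x / l_3.
  x=3: (0.319/0.319) × 2.5 = 2.5000
  x=4: (0.194/0.319) × 3.9 = 2.3718
  x=5: (0.145/0.319) × 1.3 = 0.5909
  x=6: (0.110/0.319) × 3.6 = 1.2414
  x=7: (0.071/0.319) × 2.7 = 0.6009
  x=8: (0.042/0.319) × 5.9 = 0.7768
Sum = 2.5000 + 2.3718 + 0.5909 + 1.2414 + 0.6009 + 0.7768 = 8.0818

8.08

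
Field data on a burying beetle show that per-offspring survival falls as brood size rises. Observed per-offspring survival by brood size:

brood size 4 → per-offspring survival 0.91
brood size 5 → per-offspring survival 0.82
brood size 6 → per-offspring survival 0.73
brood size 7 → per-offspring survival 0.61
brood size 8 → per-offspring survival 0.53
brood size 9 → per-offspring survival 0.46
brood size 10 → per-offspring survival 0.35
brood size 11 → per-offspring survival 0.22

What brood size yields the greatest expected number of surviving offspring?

6

Expected surviving offspring = c × s(c):
  c=4: 4 × 0.91 = 3.640
  c=5: 5 × 0.82 = 4.100
  c=6: 6 × 0.73 = 4.380
  c=7: 7 × 0.61 = 4.270
  c=8: 8 × 0.53 = 4.240
  c=9: 9 × 0.46 = 4.140
  c=10: 10 × 0.35 = 3.500
  c=11: 11 × 0.22 = 2.420
Maximum at c = 6 (4.380 surviving offspring).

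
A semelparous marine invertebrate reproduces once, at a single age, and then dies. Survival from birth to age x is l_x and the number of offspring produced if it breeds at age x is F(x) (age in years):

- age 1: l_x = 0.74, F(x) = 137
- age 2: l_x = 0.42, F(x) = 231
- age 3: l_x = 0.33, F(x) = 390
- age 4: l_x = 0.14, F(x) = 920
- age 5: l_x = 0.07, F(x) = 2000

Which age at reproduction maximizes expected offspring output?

Expected offspring if breeding at age x = l_x × F(x):
  age 1: 0.74 × 137 = 101.380
  age 2: 0.42 × 231 = 97.020
  age 3: 0.33 × 390 = 128.700
  age 4: 0.14 × 920 = 128.800
  age 5: 0.07 × 2000 = 140.000
Maximum at age 5 (140.000).

5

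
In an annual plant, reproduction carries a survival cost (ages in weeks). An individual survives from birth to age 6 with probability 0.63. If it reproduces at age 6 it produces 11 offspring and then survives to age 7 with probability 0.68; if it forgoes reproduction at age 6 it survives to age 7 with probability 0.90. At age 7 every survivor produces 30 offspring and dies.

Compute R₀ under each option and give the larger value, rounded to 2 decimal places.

breed at age 6: R₀ = 0.63 × (11 + 0.68 × 30) = 0.63 × 31.4000 = 19.7820
delay to age 7: R₀ = 0.63 × (0.90 × 30) = 0.63 × 27.0000 = 17.0100
Higher: breed at age 6 (19.7820).

19.78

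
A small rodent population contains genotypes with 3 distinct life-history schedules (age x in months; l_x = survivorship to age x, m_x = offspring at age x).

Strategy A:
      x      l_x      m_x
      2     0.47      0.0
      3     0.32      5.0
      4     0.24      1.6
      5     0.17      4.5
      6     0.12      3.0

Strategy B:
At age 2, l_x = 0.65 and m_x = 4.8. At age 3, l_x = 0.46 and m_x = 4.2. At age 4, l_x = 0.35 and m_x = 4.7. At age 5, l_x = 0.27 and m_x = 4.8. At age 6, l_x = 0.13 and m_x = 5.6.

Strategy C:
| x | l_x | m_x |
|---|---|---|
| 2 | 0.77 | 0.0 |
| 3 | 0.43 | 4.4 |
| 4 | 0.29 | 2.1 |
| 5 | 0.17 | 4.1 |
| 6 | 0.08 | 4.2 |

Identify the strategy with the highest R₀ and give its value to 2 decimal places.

Strategy A: R₀ = 0.47×0.0 + 0.32×5.0 + 0.24×1.6 + 0.17×4.5 + 0.12×3.0 = 3.1090
Strategy B: R₀ = 0.65×4.8 + 0.46×4.2 + 0.35×4.7 + 0.27×4.8 + 0.13×5.6 = 8.7210
Strategy C: R₀ = 0.77×0.0 + 0.43×4.4 + 0.29×2.1 + 0.17×4.1 + 0.08×4.2 = 3.5340
Highest R₀: strategy B with 8.7210.

8.72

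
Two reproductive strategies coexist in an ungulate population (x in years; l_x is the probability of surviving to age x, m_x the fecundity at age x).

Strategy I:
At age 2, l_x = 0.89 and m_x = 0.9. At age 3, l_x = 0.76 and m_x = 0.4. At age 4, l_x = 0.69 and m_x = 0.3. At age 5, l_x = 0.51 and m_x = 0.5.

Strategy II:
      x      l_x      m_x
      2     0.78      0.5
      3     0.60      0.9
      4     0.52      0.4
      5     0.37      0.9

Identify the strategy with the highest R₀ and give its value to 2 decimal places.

Strategy I: R₀ = 0.89×0.9 + 0.76×0.4 + 0.69×0.3 + 0.51×0.5 = 1.5670
Strategy II: R₀ = 0.78×0.5 + 0.60×0.9 + 0.52×0.4 + 0.37×0.9 = 1.4710
Highest R₀: strategy I with 1.5670.

1.57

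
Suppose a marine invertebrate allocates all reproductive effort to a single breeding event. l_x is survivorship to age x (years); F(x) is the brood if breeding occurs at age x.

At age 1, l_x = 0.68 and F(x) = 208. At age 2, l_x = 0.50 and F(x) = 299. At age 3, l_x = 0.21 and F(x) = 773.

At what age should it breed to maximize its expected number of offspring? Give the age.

Expected offspring if breeding at age x = l_x × F(x):
  age 1: 0.68 × 208 = 141.440
  age 2: 0.50 × 299 = 149.500
  age 3: 0.21 × 773 = 162.330
Maximum at age 3 (162.330).

3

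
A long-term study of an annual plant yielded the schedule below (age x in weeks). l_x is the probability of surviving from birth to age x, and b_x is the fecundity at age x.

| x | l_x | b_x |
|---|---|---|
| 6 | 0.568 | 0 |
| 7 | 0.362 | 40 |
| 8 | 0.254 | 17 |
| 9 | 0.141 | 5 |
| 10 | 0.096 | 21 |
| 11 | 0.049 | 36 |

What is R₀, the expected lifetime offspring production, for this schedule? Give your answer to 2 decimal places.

R₀ = Σ l_x b_x:
  age 6: 0.568 × 0 = 0.0000
  age 7: 0.362 × 40 = 14.4800
  age 8: 0.254 × 17 = 4.3180
  age 9: 0.141 × 5 = 0.7050
  age 10: 0.096 × 21 = 2.0160
  age 11: 0.049 × 36 = 1.7640
R₀ = 0.0000 + 14.4800 + 4.3180 + 0.7050 + 2.0160 + 1.7640 = 23.2830

23.28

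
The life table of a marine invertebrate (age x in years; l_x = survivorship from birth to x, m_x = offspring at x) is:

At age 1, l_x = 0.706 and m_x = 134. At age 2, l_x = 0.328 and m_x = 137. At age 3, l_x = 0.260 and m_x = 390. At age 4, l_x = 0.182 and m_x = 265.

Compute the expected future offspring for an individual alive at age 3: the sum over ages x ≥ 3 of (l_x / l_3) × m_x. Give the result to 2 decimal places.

l_3 = 0.260. Conditional survival from age 3 to x is l_x / l_3.
  x=3: (0.260/0.260) × 390 = 390.0000
  x=4: (0.182/0.260) × 265 = 185.5000
Sum = 390.0000 + 185.5000 = 575.5000

575.50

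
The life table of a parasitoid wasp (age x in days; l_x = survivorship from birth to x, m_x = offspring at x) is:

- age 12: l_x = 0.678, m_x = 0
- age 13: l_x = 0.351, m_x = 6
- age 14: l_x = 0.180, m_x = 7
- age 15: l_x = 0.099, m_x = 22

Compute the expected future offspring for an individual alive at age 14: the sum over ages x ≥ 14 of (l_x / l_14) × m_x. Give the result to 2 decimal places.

l_14 = 0.180. Conditional survival from age 14 to x is l_x / l_14.
  x=14: (0.180/0.180) × 7 = 7.0000
  x=15: (0.099/0.180) × 22 = 12.1000
Sum = 7.0000 + 12.1000 = 19.1000

19.10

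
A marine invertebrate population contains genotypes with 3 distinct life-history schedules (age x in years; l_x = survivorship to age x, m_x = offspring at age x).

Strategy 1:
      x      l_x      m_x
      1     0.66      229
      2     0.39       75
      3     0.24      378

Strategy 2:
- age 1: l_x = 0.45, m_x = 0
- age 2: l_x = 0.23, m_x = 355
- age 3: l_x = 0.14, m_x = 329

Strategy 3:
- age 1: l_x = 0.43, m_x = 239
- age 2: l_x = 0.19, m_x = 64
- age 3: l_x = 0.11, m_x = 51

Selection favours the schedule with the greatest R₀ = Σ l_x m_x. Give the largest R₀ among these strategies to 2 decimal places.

Strategy 1: R₀ = 0.66×229 + 0.39×75 + 0.24×378 = 271.1100
Strategy 2: R₀ = 0.45×0 + 0.23×355 + 0.14×329 = 127.7100
Strategy 3: R₀ = 0.43×239 + 0.19×64 + 0.11×51 = 120.5400
Highest R₀: strategy 1 with 271.1100.

271.11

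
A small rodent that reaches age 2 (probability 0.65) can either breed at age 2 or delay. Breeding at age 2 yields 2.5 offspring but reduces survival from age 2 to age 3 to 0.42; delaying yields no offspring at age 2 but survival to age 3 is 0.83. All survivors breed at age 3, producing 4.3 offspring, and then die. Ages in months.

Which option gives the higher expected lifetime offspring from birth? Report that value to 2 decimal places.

2.80

breed at age 2: R₀ = 0.65 × (2.5 + 0.42 × 4.3) = 0.65 × 4.3060 = 2.7989
delay to age 3: R₀ = 0.65 × (0.83 × 4.3) = 0.65 × 3.5690 = 2.3198
Higher: breed at age 2 (2.7989).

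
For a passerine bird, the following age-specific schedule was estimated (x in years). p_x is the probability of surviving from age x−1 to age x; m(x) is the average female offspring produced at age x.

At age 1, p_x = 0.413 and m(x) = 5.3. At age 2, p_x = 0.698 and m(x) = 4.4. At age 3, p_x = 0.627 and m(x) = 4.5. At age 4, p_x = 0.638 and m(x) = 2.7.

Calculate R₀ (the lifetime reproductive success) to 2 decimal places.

Survivorship from birth: l_x = p_1·p_2·…·p_x.
  l_1 = 0.41300
  l_2 = 0.28827
  l_3 = 0.18075
  l_4 = 0.11532
R₀ = Σ l_x m(x):
  age 1: 0.41300 × 5.3 = 2.1889
  age 2: 0.28827 × 4.4 = 1.2684
  age 3: 0.18075 × 4.5 = 0.8134
  age 4: 0.11532 × 2.7 = 0.3114
R₀ = 2.1889 + 1.2684 + 0.8134 + 0.3114 = 4.5820

4.58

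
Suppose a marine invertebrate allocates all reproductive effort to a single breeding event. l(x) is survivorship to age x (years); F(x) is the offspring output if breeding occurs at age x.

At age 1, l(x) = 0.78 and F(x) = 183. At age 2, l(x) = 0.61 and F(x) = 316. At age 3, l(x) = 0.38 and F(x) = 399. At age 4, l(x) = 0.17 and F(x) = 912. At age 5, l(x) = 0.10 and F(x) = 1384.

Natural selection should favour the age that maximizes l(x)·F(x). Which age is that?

2

Expected offspring if breeding at age x = l(x) × F(x):
  age 1: 0.78 × 183 = 142.740
  age 2: 0.61 × 316 = 192.760
  age 3: 0.38 × 399 = 151.620
  age 4: 0.17 × 912 = 155.040
  age 5: 0.10 × 1384 = 138.400
Maximum at age 2 (192.760).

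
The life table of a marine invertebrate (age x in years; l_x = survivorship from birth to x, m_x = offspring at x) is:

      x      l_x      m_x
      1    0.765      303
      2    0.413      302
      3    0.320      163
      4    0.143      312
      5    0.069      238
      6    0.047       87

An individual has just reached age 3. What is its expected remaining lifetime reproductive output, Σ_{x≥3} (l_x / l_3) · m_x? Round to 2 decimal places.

l_3 = 0.320. Conditional survival from age 3 to x is l_x / l_3.
  x=3: (0.320/0.320) × 163 = 163.0000
  x=4: (0.143/0.320) × 312 = 139.4250
  x=5: (0.069/0.320) × 238 = 51.3188
  x=6: (0.047/0.320) × 87 = 12.7781
Sum = 163.0000 + 139.4250 + 51.3188 + 12.7781 = 366.5219

366.52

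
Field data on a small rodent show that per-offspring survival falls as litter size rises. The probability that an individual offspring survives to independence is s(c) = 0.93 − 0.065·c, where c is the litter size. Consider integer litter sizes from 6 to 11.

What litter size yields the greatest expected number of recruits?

7

Expected recruits = c × s(c):
  c=6: 6 × 0.540 = 3.240
  c=7: 7 × 0.475 = 3.325
  c=8: 8 × 0.410 = 3.280
  c=9: 9 × 0.345 = 3.105
  c=10: 10 × 0.280 = 2.800
  c=11: 11 × 0.215 = 2.365
Maximum at c = 7 (3.325 recruits).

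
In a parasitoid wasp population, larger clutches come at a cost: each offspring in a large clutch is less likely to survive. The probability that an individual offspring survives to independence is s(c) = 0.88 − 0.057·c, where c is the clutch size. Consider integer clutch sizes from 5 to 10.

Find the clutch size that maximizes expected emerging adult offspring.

Expected emerging adult offspring = c × s(c):
  c=5: 5 × 0.595 = 2.975
  c=6: 6 × 0.538 = 3.228
  c=7: 7 × 0.481 = 3.367
  c=8: 8 × 0.424 = 3.392
  c=9: 9 × 0.367 = 3.303
  c=10: 10 × 0.310 = 3.100
Maximum at c = 8 (3.392 emerging adult offspring).

8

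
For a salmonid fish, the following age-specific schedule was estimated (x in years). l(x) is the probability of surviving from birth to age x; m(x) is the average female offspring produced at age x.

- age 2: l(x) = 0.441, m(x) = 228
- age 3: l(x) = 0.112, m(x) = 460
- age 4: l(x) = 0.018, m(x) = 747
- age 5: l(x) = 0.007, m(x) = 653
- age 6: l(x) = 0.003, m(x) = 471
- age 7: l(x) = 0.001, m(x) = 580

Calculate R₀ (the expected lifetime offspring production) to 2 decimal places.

172.08

R₀ = Σ l(x) m(x):
  age 2: 0.441 × 228 = 100.5480
  age 3: 0.112 × 460 = 51.5200
  age 4: 0.018 × 747 = 13.4460
  age 5: 0.007 × 653 = 4.5710
  age 6: 0.003 × 471 = 1.4130
  age 7: 0.001 × 580 = 0.5800
R₀ = 100.5480 + 51.5200 + 13.4460 + 4.5710 + 1.4130 + 0.5800 = 172.0780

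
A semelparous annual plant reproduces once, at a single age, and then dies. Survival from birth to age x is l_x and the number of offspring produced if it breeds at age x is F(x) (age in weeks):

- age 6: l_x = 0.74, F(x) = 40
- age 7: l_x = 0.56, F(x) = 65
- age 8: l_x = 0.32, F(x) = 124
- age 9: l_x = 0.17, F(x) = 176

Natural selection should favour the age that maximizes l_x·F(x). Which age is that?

Expected offspring if breeding at age x = l_x × F(x):
  age 6: 0.74 × 40 = 29.600
  age 7: 0.56 × 65 = 36.400
  age 8: 0.32 × 124 = 39.680
  age 9: 0.17 × 176 = 29.920
Maximum at age 8 (39.680).

8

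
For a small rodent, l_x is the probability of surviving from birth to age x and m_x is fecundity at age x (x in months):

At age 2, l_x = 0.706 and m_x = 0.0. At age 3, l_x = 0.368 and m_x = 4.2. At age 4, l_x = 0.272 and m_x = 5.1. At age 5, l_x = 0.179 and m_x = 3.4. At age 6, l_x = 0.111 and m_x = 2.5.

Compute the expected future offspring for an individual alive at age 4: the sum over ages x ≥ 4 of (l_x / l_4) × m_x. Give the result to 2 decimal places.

l_4 = 0.272. Conditional survival from age 4 to x is l_x / l_4.
  x=4: (0.272/0.272) × 5.1 = 5.1000
  x=5: (0.179/0.272) × 3.4 = 2.2375
  x=6: (0.111/0.272) × 2.5 = 1.0202
Sum = 5.1000 + 2.2375 + 1.0202 = 8.3577

8.36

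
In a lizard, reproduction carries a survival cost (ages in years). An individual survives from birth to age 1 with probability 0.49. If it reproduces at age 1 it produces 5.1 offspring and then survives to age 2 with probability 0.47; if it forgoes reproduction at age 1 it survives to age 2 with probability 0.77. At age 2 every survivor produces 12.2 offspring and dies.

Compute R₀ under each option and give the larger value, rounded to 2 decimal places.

5.31

breed at age 1: R₀ = 0.49 × (5.1 + 0.47 × 12.2) = 0.49 × 10.8340 = 5.3087
delay to age 2: R₀ = 0.49 × (0.77 × 12.2) = 0.49 × 9.3940 = 4.6031
Higher: breed at age 1 (5.3087).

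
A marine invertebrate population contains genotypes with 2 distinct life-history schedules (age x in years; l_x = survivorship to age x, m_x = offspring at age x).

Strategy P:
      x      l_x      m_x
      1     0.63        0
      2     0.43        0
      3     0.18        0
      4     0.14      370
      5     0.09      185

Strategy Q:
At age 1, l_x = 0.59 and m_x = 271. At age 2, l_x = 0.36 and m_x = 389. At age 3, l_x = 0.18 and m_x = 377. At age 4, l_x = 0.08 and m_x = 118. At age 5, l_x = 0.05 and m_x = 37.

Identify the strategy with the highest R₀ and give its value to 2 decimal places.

379.08

Strategy P: R₀ = 0.63×0 + 0.43×0 + 0.18×0 + 0.14×370 + 0.09×185 = 68.4500
Strategy Q: R₀ = 0.59×271 + 0.36×389 + 0.18×377 + 0.08×118 + 0.05×37 = 379.0800
Highest R₀: strategy Q with 379.0800.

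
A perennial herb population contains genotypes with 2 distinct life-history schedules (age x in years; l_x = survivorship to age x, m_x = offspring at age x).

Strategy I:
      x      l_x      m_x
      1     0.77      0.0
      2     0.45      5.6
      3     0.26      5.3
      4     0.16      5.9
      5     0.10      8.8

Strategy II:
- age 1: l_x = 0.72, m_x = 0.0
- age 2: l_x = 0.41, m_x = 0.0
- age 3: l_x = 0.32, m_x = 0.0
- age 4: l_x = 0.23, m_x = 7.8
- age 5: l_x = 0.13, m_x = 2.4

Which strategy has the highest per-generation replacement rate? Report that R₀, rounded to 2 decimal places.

5.72

Strategy I: R₀ = 0.77×0.0 + 0.45×5.6 + 0.26×5.3 + 0.16×5.9 + 0.10×8.8 = 5.7220
Strategy II: R₀ = 0.72×0.0 + 0.41×0.0 + 0.32×0.0 + 0.23×7.8 + 0.13×2.4 = 2.1060
Highest R₀: strategy I with 5.7220.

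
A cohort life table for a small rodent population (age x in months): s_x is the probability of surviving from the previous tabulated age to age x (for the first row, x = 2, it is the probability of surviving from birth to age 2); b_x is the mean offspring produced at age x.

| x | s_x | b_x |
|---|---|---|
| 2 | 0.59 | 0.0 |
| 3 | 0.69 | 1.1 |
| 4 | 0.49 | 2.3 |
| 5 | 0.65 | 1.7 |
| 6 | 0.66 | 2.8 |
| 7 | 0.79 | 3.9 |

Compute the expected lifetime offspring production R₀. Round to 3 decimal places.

1.630

Survivorship from birth: l_x = s_2·s_3·…·s_x.
  l_2 = 0.59000
  l_3 = 0.40710
  l_4 = 0.19948
  l_5 = 0.12966
  l_6 = 0.08558
  l_7 = 0.06761
R₀ = Σ l_x b_x:
  age 2: 0.59000 × 0.0 = 0.0000
  age 3: 0.40710 × 1.1 = 0.4478
  age 4: 0.19948 × 2.3 = 0.4588
  age 5: 0.12966 × 1.7 = 0.2204
  age 6: 0.08558 × 2.8 = 0.2396
  age 7: 0.06761 × 3.9 = 0.2637
R₀ = 0.0000 + 0.4478 + 0.4588 + 0.2204 + 0.2396 + 0.2637 = 1.6303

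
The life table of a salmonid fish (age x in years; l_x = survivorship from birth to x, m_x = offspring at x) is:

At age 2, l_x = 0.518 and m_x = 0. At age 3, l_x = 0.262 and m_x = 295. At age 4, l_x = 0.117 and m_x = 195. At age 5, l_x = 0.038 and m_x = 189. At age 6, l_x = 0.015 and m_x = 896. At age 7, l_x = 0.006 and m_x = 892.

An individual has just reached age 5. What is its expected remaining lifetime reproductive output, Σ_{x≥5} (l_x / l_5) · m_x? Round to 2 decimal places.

683.53

l_5 = 0.038. Conditional survival from age 5 to x is l_x / l_5.
  x=5: (0.038/0.038) × 189 = 189.0000
  x=6: (0.015/0.038) × 896 = 353.6842
  x=7: (0.006/0.038) × 892 = 140.8421
Sum = 189.0000 + 353.6842 + 140.8421 = 683.5263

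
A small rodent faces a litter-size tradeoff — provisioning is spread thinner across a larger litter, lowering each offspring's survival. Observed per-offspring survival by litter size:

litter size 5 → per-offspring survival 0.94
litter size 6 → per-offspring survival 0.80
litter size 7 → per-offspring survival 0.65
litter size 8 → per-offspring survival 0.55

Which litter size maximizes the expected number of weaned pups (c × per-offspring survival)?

Expected weaned pups = c × s(c):
  c=5: 5 × 0.94 = 4.700
  c=6: 6 × 0.80 = 4.800
  c=7: 7 × 0.65 = 4.550
  c=8: 8 × 0.55 = 4.400
Maximum at c = 6 (4.800 weaned pups).

6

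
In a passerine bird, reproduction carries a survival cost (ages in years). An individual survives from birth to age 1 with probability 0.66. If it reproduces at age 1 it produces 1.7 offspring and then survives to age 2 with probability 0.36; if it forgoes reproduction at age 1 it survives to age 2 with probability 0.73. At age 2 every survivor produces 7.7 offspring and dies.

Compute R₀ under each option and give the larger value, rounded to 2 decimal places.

breed at age 1: R₀ = 0.66 × (1.7 + 0.36 × 7.7) = 0.66 × 4.4720 = 2.9515
delay to age 2: R₀ = 0.66 × (0.73 × 7.7) = 0.66 × 5.6210 = 3.7099
Higher: delay to age 2 (3.7099).

3.71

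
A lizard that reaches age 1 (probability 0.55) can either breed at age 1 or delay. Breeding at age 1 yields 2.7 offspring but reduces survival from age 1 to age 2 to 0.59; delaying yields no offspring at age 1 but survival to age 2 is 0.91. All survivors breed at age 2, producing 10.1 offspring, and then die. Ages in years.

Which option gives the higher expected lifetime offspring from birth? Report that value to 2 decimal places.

breed at age 1: R₀ = 0.55 × (2.7 + 0.59 × 10.1) = 0.55 × 8.6590 = 4.7624
delay to age 2: R₀ = 0.55 × (0.91 × 10.1) = 0.55 × 9.1910 = 5.0551
Higher: delay to age 2 (5.0551).

5.06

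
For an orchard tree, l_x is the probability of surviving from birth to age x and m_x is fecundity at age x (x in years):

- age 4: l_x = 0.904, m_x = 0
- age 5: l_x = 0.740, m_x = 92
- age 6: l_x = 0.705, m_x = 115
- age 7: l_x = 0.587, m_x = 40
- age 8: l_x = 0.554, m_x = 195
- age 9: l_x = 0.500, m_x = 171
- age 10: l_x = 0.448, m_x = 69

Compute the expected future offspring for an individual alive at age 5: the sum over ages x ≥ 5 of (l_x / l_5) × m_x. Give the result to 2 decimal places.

536.59

l_5 = 0.740. Conditional survival from age 5 to x is l_x / l_5.
  x=5: (0.740/0.740) × 92 = 92.0000
  x=6: (0.705/0.740) × 115 = 109.5608
  x=7: (0.587/0.740) × 40 = 31.7297
  x=8: (0.554/0.740) × 195 = 145.9865
  x=9: (0.500/0.740) × 171 = 115.5405
  x=10: (0.448/0.740) × 69 = 41.7730
Sum = 92.0000 + 109.5608 + 31.7297 + 145.9865 + 115.5405 + 41.7730 = 536.5905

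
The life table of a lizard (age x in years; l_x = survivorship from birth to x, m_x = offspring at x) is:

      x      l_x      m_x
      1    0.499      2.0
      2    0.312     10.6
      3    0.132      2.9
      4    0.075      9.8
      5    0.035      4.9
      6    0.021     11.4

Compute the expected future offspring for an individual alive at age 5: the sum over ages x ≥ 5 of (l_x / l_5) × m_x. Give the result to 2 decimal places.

l_5 = 0.035. Conditional survival from age 5 to x is l_x / l_5.
  x=5: (0.035/0.035) × 4.9 = 4.9000
  x=6: (0.021/0.035) × 11.4 = 6.8400
Sum = 4.9000 + 6.8400 = 11.7400

11.74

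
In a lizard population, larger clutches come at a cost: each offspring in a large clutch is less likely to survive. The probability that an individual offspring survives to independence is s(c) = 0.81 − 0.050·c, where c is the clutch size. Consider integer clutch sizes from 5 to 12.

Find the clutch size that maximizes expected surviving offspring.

Expected surviving offspring = c × s(c):
  c=5: 5 × 0.560 = 2.800
  c=6: 6 × 0.510 = 3.060
  c=7: 7 × 0.460 = 3.220
  c=8: 8 × 0.410 = 3.280
  c=9: 9 × 0.360 = 3.240
  c=10: 10 × 0.310 = 3.100
  c=11: 11 × 0.260 = 2.860
  c=12: 12 × 0.210 = 2.520
Maximum at c = 8 (3.280 surviving offspring).

8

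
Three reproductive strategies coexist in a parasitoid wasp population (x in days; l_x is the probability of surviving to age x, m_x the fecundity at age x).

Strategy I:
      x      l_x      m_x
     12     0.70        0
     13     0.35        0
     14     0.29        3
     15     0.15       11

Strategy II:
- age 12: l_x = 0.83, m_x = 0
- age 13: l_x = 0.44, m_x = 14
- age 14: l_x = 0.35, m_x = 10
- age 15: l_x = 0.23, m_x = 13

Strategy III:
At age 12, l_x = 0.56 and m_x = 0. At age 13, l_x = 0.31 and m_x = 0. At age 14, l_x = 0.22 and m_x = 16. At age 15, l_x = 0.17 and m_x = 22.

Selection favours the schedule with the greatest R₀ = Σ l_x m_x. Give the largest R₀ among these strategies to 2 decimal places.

12.65

Strategy I: R₀ = 0.70×0 + 0.35×0 + 0.29×3 + 0.15×11 = 2.5200
Strategy II: R₀ = 0.83×0 + 0.44×14 + 0.35×10 + 0.23×13 = 12.6500
Strategy III: R₀ = 0.56×0 + 0.31×0 + 0.22×16 + 0.17×22 = 7.2600
Highest R₀: strategy II with 12.6500.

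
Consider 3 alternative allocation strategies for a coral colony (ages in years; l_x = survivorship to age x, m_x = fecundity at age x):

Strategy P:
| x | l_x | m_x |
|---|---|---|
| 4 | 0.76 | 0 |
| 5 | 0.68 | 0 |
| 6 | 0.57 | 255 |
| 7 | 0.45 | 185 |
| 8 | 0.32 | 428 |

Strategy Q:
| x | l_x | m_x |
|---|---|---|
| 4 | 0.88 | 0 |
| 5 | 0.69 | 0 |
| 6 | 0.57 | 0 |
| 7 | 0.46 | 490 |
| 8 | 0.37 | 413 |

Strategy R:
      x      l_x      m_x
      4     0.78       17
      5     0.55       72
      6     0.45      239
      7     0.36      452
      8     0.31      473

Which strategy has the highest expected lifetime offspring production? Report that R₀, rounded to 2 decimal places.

Strategy P: R₀ = 0.76×0 + 0.68×0 + 0.57×255 + 0.45×185 + 0.32×428 = 365.5600
Strategy Q: R₀ = 0.88×0 + 0.69×0 + 0.57×0 + 0.46×490 + 0.37×413 = 378.2100
Strategy R: R₀ = 0.78×17 + 0.55×72 + 0.45×239 + 0.36×452 + 0.31×473 = 469.7600
Highest R₀: strategy R with 469.7600.

469.76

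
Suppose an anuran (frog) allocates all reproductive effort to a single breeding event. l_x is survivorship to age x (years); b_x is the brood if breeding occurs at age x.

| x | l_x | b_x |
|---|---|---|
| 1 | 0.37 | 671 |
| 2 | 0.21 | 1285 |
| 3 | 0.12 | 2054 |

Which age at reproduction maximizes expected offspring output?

2

Expected offspring if breeding at age x = l_x × b_x:
  age 1: 0.37 × 671 = 248.270
  age 2: 0.21 × 1285 = 269.850
  age 3: 0.12 × 2054 = 246.480
Maximum at age 2 (269.850).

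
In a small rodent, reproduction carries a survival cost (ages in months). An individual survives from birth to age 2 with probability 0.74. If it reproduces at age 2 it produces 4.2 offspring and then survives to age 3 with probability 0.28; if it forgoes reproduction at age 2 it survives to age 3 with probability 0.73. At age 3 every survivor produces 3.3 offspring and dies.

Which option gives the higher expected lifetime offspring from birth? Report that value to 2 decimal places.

3.79

breed at age 2: R₀ = 0.74 × (4.2 + 0.28 × 3.3) = 0.74 × 5.1240 = 3.7918
delay to age 3: R₀ = 0.74 × (0.73 × 3.3) = 0.74 × 2.4090 = 1.7827
Higher: breed at age 2 (3.7918).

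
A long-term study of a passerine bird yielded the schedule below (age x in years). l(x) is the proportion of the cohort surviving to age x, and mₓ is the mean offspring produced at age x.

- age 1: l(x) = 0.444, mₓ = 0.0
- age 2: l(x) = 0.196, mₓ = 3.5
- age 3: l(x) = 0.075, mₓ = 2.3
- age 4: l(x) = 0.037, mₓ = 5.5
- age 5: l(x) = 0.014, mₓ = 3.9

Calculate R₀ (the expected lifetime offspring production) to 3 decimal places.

R₀ = Σ l(x) mₓ:
  age 1: 0.444 × 0.0 = 0.0000
  age 2: 0.196 × 3.5 = 0.6860
  age 3: 0.075 × 2.3 = 0.1725
  age 4: 0.037 × 5.5 = 0.2035
  age 5: 0.014 × 3.9 = 0.0546
R₀ = 0.0000 + 0.6860 + 0.1725 + 0.2035 + 0.0546 = 1.1166

1.117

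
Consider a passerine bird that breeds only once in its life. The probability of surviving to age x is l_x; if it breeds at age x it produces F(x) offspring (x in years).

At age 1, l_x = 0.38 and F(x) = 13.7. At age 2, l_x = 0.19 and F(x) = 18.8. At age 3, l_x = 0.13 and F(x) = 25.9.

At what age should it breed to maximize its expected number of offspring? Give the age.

1

Expected offspring if breeding at age x = l_x × F(x):
  age 1: 0.38 × 13.7 = 5.206
  age 2: 0.19 × 18.8 = 3.572
  age 3: 0.13 × 25.9 = 3.367
Maximum at age 1 (5.206).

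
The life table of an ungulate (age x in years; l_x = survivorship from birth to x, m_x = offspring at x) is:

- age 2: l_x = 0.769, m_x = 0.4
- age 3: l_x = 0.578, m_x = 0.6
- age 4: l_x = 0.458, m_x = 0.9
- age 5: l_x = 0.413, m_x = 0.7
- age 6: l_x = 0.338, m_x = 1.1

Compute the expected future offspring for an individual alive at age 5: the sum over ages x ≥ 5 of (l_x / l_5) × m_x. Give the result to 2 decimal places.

l_5 = 0.413. Conditional survival from age 5 to x is l_x / l_5.
  x=5: (0.413/0.413) × 0.7 = 0.7000
  x=6: (0.338/0.413) × 1.1 = 0.9002
Sum = 0.7000 + 0.9002 = 1.6002

1.60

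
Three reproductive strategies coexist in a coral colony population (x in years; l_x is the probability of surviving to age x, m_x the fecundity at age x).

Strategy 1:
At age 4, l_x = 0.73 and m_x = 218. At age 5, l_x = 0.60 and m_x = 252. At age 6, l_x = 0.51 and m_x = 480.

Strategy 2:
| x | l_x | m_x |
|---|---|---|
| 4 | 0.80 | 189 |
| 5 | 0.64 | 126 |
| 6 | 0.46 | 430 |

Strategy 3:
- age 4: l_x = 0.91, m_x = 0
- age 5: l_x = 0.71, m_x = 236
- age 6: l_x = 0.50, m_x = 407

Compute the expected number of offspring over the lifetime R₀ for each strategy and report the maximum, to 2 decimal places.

555.14

Strategy 1: R₀ = 0.73×218 + 0.60×252 + 0.51×480 = 555.1400
Strategy 2: R₀ = 0.80×189 + 0.64×126 + 0.46×430 = 429.6400
Strategy 3: R₀ = 0.91×0 + 0.71×236 + 0.50×407 = 371.0600
Highest R₀: strategy 1 with 555.1400.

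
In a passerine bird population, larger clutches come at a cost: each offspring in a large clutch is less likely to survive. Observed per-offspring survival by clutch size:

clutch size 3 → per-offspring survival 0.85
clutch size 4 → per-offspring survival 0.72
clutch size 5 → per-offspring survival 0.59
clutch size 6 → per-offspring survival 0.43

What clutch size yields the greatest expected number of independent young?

5

Expected independent young = c × s(c):
  c=3: 3 × 0.85 = 2.550
  c=4: 4 × 0.72 = 2.880
  c=5: 5 × 0.59 = 2.950
  c=6: 6 × 0.43 = 2.580
Maximum at c = 5 (2.950 independent young).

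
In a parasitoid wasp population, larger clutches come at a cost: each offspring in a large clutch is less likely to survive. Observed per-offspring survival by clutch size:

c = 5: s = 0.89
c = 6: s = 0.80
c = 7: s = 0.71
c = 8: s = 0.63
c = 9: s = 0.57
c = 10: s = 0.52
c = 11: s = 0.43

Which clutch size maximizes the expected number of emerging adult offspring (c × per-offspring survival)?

10

Expected emerging adult offspring = c × s(c):
  c=5: 5 × 0.89 = 4.450
  c=6: 6 × 0.80 = 4.800
  c=7: 7 × 0.71 = 4.970
  c=8: 8 × 0.63 = 5.040
  c=9: 9 × 0.57 = 5.130
  c=10: 10 × 0.52 = 5.200
  c=11: 11 × 0.43 = 4.730
Maximum at c = 10 (5.200 emerging adult offspring).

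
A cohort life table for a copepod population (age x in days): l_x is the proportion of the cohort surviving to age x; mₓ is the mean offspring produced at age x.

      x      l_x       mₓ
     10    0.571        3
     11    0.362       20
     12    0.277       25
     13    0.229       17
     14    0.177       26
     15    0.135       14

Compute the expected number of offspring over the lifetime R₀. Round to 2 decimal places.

26.26

R₀ = Σ l_x mₓ:
  age 10: 0.571 × 3 = 1.7130
  age 11: 0.362 × 20 = 7.2400
  age 12: 0.277 × 25 = 6.9250
  age 13: 0.229 × 17 = 3.8930
  age 14: 0.177 × 26 = 4.6020
  age 15: 0.135 × 14 = 1.8900
R₀ = 1.7130 + 7.2400 + 6.9250 + 3.8930 + 4.6020 + 1.8900 = 26.2630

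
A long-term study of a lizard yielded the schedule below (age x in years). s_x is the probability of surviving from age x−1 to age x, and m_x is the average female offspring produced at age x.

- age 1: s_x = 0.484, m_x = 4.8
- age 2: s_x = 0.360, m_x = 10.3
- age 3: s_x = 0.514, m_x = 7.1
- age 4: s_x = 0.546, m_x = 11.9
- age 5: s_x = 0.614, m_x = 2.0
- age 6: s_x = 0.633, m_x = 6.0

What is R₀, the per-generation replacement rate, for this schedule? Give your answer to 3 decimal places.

Survivorship from birth: l_x = s_1·s_2·…·s_x.
  l_1 = 0.48400
  l_2 = 0.17424
  l_3 = 0.08956
  l_4 = 0.04890
  l_5 = 0.03002
  l_6 = 0.01901
R₀ = Σ l_x m_x:
  age 1: 0.48400 × 4.8 = 2.3232
  age 2: 0.17424 × 10.3 = 1.7947
  age 3: 0.08956 × 7.1 = 0.6359
  age 4: 0.04890 × 11.9 = 0.5819
  age 5: 0.03002 × 2.0 = 0.0600
  age 6: 0.01901 × 6.0 = 0.1141
R₀ = 2.3232 + 1.7947 + 0.6359 + 0.5819 + 0.0600 + 0.1141 = 5.5098

5.510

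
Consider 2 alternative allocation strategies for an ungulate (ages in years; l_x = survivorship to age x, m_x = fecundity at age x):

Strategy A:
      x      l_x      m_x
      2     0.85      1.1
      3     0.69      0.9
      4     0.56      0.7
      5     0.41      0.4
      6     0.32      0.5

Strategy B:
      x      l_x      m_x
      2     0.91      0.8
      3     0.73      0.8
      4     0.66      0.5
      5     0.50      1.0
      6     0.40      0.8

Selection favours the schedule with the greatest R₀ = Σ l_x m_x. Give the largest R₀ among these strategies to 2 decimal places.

2.46

Strategy A: R₀ = 0.85×1.1 + 0.69×0.9 + 0.56×0.7 + 0.41×0.4 + 0.32×0.5 = 2.2720
Strategy B: R₀ = 0.91×0.8 + 0.73×0.8 + 0.66×0.5 + 0.50×1.0 + 0.40×0.8 = 2.4620
Highest R₀: strategy B with 2.4620.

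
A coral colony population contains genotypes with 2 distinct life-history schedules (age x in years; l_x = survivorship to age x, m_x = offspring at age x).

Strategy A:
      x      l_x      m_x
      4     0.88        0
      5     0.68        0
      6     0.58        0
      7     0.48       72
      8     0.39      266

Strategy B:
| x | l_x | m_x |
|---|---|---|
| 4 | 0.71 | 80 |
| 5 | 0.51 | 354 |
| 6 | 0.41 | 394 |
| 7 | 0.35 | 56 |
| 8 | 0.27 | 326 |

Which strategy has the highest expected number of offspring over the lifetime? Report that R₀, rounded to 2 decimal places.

506.50

Strategy A: R₀ = 0.88×0 + 0.68×0 + 0.58×0 + 0.48×72 + 0.39×266 = 138.3000
Strategy B: R₀ = 0.71×80 + 0.51×354 + 0.41×394 + 0.35×56 + 0.27×326 = 506.5000
Highest R₀: strategy B with 506.5000.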